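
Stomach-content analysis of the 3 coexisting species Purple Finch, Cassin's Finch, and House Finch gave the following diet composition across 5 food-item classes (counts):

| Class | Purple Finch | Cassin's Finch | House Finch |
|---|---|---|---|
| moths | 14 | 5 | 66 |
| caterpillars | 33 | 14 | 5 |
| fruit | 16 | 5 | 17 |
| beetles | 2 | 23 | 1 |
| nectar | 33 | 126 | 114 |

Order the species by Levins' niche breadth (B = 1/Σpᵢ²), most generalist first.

Proportions for Purple Finch (n=98): 14/98=0.1429, 33/98=0.3367, 16/98=0.1633, 2/98=0.0204, 33/98=0.3367
Proportions for Cassin's Finch (n=173): 5/173=0.0289, 14/173=0.0809, 5/173=0.0289, 23/173=0.1329, 126/173=0.7283
Proportions for House Finch (n=203): 66/203=0.3251, 5/203=0.0246, 17/203=0.0837, 1/203=0.0049, 114/203=0.5616
Σp_Purpᵢ² = 0.1429² + 0.3367² + 0.1633² + 0.0204² + 0.3367² = 0.020420 + 0.113367 + 0.026667 + 0.000416 + 0.113367 = 0.274237
B_Purp = 1 / 0.274237 = 3.6465
Σp_Cassᵢ² = 0.0289² + 0.0809² + 0.0289² + 0.1329² + 0.7283² = 0.000835 + 0.006545 + 0.000835 + 0.017662 + 0.530421 = 0.556298
B_Cass = 1 / 0.556298 = 1.7976
Σp_Housᵢ² = 0.3251² + 0.0246² + 0.0837² + 0.0049² + 0.5616² = 0.105690 + 0.000605 + 0.007006 + 0.000024 + 0.315395 = 0.428720
B_Hous = 1 / 0.428720 = 2.3325
Ranking by B (broadest → narrowest): Purple Finch (3.65) > House Finch (2.33) > Cassin's Finch (1.80)

Purple Finch > House Finch > Cassin's Finch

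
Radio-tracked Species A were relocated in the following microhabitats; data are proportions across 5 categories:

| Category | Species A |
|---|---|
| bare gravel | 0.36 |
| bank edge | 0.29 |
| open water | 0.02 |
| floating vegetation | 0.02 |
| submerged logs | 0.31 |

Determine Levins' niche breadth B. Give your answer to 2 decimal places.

3.22

Σpᵢ² = 0.36² + 0.29² + 0.02² + 0.02² + 0.31² = 0.1296 + 0.0841 + 0.0004 + 0.0004 + 0.0961 = 0.3106
B = 1 / 0.3106 = 3.2196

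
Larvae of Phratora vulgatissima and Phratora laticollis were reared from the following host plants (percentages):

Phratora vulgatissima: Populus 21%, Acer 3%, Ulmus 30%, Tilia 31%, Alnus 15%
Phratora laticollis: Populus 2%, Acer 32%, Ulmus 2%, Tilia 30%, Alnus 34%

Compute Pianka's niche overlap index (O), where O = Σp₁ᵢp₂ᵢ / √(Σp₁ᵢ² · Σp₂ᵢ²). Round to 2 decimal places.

0.59

Convert percentages to proportions (divide by 100).
Σ p₁ᵢp₂ᵢ = 0.0042 + 0.0096 + 0.0060 + 0.0930 + 0.0510 = 0.1638
Σp_1ᵢ² = 0.21² + 0.03² + 0.30² + 0.31² + 0.15² = 0.0441 + 0.0009 + 0.0900 + 0.0961 + 0.0225 = 0.2536
Σp_2ᵢ² = 0.02² + 0.32² + 0.02² + 0.30² + 0.34² = 0.0004 + 0.1024 + 0.0004 + 0.0900 + 0.1156 = 0.3088
O = 0.1638 / √(0.2536 × 0.3088) = 0.1638 / 0.27984 = 0.5853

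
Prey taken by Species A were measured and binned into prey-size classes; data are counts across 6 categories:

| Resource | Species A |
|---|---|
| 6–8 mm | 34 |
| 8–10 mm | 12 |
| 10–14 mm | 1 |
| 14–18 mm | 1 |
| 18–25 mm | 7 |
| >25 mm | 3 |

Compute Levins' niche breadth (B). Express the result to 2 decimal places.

Proportions for Species A (n=58): 34/58=0.5862, 12/58=0.2069, 1/58=0.0172, 1/58=0.0172, 7/58=0.1207, 3/58=0.0517
Σpᵢ² = 0.5862² + 0.2069² + 0.0172² + 0.0172² + 0.1207² + 0.0517² = 0.343630 + 0.042808 + 0.000296 + 0.000296 + 0.014568 + 0.002673 = 0.404271
B = 1 / 0.404271 = 2.4736

2.47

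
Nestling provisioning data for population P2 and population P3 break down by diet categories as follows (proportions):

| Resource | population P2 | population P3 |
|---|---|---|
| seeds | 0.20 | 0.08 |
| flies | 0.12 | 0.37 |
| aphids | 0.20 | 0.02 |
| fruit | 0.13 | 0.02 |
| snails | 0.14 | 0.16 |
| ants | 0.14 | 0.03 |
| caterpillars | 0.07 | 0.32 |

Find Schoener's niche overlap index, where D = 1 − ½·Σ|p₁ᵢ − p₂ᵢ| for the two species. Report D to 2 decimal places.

0.48

Σ|p₁ᵢ − p₂ᵢ| = 0.12 + 0.25 + 0.18 + 0.11 + 0.02 + 0.11 + 0.25 = 1.04
D = 1 − ½ × 1.04 = 1 − 0.520 = 0.4800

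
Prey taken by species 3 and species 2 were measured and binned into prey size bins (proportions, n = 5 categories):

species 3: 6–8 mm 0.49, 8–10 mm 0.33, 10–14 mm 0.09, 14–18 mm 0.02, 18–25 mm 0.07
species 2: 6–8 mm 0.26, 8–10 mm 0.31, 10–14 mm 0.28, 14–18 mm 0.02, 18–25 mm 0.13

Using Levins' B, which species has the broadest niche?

Σp_3ᵢ² = 0.49² + 0.33² + 0.09² + 0.02² + 0.07² = 0.2401 + 0.1089 + 0.0081 + 0.0004 + 0.0049 = 0.3624
B_3 = 1 / 0.3624 = 2.7594
Σp_2ᵢ² = 0.26² + 0.31² + 0.28² + 0.02² + 0.13² = 0.0676 + 0.0961 + 0.0784 + 0.0004 + 0.0169 = 0.2594
B_2 = 1 / 0.2594 = 3.8551
Highest B → broadest niche (most generalist): species 2 (B = 3.86).

species 2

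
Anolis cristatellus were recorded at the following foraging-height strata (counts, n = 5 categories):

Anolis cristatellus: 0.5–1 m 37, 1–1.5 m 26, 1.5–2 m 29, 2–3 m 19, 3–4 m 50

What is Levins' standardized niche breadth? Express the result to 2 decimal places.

Proportions for Anolis cristatellus (n=161): 37/161=0.2298, 26/161=0.1615, 29/161=0.1801, 19/161=0.1180, 50/161=0.3106
Σpᵢ² = 0.2298² + 0.1615² + 0.1801² + 0.1180² + 0.3106² = 0.052808 + 0.026082 + 0.032436 + 0.013924 + 0.096472 = 0.221722
B = 1 / 0.221722 = 4.5102
Bₛ = (B − 1)/(n − 1) = (4.5102 − 1)/(5 − 1) = 3.5102/4 = 0.8776

0.88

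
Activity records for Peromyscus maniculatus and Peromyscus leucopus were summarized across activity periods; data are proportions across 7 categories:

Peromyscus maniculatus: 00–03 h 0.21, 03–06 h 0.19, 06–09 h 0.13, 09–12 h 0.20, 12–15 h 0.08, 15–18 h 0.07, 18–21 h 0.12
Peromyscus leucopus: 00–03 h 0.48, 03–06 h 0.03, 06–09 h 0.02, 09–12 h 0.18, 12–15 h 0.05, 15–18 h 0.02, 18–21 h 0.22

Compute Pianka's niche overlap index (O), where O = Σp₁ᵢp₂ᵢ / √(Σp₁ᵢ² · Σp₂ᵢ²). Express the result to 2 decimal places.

Σ p₁ᵢp₂ᵢ = 0.1008 + 0.0057 + 0.0026 + 0.0360 + 0.0040 + 0.0014 + 0.0264 = 0.1769
Σp_1ᵢ² = 0.21² + 0.19² + 0.13² + 0.20² + 0.08² + 0.07² + 0.12² = 0.0441 + 0.0361 + 0.0169 + 0.0400 + 0.0064 + 0.0049 + 0.0144 = 0.1628
Σp_2ᵢ² = 0.48² + 0.03² + 0.02² + 0.18² + 0.05² + 0.02² + 0.22² = 0.2304 + 0.0009 + 0.0004 + 0.0324 + 0.0025 + 0.0004 + 0.0484 = 0.3154
O = 0.1769 / √(0.1628 × 0.3154) = 0.1769 / 0.22660 = 0.7807

0.78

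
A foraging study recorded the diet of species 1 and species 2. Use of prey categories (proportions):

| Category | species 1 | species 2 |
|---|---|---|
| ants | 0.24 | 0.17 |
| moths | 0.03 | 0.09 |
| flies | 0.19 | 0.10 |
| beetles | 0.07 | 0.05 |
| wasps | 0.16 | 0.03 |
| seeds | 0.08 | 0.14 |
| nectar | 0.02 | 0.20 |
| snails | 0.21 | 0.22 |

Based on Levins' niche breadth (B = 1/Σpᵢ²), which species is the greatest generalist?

species 2

Σp_1ᵢ² = 0.24² + 0.03² + 0.19² + 0.07² + 0.16² + 0.08² + 0.02² + 0.21² = 0.0576 + 0.0009 + 0.0361 + 0.0049 + 0.0256 + 0.0064 + 0.0004 + 0.0441 = 0.1760
B_1 = 1 / 0.1760 = 5.6818
Σp_2ᵢ² = 0.17² + 0.09² + 0.10² + 0.05² + 0.03² + 0.14² + 0.20² + 0.22² = 0.0289 + 0.0081 + 0.0100 + 0.0025 + 0.0009 + 0.0196 + 0.0400 + 0.0484 = 0.1584
B_2 = 1 / 0.1584 = 6.3131
Highest B → broadest niche (most generalist): species 2 (B = 6.31).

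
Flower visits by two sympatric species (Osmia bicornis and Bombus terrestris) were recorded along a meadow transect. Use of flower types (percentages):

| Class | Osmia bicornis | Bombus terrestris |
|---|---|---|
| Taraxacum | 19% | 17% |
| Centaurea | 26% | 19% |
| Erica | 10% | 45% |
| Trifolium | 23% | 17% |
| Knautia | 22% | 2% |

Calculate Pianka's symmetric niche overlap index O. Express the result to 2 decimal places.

Convert percentages to proportions (divide by 100).
Σ p₁ᵢp₂ᵢ = 0.0323 + 0.0494 + 0.0450 + 0.0391 + 0.0044 = 0.1702
Σp_1ᵢ² = 0.19² + 0.26² + 0.10² + 0.23² + 0.22² = 0.0361 + 0.0676 + 0.0100 + 0.0529 + 0.0484 = 0.2150
Σp_2ᵢ² = 0.17² + 0.19² + 0.45² + 0.17² + 0.02² = 0.0289 + 0.0361 + 0.2025 + 0.0289 + 0.0004 = 0.2968
O = 0.1702 / √(0.2150 × 0.2968) = 0.1702 / 0.25261 = 0.6738

0.67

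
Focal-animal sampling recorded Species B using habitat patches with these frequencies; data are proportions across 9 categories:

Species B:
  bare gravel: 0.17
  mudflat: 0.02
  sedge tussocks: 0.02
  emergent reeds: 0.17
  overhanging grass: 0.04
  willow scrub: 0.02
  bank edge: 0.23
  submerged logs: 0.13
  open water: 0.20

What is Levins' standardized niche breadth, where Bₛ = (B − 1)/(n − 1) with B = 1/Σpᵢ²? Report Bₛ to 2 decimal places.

Σpᵢ² = 0.17² + 0.02² + 0.02² + 0.17² + 0.04² + 0.02² + 0.23² + 0.13² + 0.20² = 0.0289 + 0.0004 + 0.0004 + 0.0289 + 0.0016 + 0.0004 + 0.0529 + 0.0169 + 0.0400 = 0.1704
B = 1 / 0.1704 = 5.8685
Bₛ = (B − 1)/(n − 1) = (5.8685 − 1)/(9 − 1) = 4.8685/8 = 0.6086

0.61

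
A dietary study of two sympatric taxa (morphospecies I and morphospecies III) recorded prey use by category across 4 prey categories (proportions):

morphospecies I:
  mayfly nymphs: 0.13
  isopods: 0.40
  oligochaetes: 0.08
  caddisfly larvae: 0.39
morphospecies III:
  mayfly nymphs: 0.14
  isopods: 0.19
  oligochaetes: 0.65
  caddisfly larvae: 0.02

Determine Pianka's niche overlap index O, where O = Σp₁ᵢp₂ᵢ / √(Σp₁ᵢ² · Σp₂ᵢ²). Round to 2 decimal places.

0.38

Σ p₁ᵢp₂ᵢ = 0.0182 + 0.0760 + 0.0520 + 0.0078 = 0.1540
Σp_1ᵢ² = 0.13² + 0.40² + 0.08² + 0.39² = 0.0169 + 0.1600 + 0.0064 + 0.1521 = 0.3354
Σp_2ᵢ² = 0.14² + 0.19² + 0.65² + 0.02² = 0.0196 + 0.0361 + 0.4225 + 0.0004 = 0.4786
O = 0.1540 / √(0.3354 × 0.4786) = 0.1540 / 0.40065 = 0.3844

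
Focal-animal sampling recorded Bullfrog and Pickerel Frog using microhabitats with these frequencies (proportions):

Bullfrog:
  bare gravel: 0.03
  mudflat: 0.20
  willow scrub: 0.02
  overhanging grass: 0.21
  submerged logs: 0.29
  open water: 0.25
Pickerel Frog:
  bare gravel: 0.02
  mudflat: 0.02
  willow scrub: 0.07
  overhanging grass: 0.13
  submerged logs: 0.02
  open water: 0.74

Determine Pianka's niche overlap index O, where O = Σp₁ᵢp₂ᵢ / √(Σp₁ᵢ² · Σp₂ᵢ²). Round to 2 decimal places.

0.62

Σ p₁ᵢp₂ᵢ = 0.0006 + 0.0040 + 0.0014 + 0.0273 + 0.0058 + 0.1850 = 0.2241
Σp_1ᵢ² = 0.03² + 0.20² + 0.02² + 0.21² + 0.29² + 0.25² = 0.0009 + 0.0400 + 0.0004 + 0.0441 + 0.0841 + 0.0625 = 0.2320
Σp_2ᵢ² = 0.02² + 0.02² + 0.07² + 0.13² + 0.02² + 0.74² = 0.0004 + 0.0004 + 0.0049 + 0.0169 + 0.0004 + 0.5476 = 0.5706
O = 0.2241 / √(0.2320 × 0.5706) = 0.2241 / 0.36384 = 0.6159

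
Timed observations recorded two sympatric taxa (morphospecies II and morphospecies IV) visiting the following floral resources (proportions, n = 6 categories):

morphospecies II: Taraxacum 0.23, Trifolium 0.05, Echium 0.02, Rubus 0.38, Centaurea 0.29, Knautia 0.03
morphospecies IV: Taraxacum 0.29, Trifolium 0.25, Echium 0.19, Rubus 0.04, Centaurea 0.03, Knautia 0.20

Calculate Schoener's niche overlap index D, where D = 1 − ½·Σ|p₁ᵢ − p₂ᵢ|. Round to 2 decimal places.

0.40

Σ|p₁ᵢ − p₂ᵢ| = 0.06 + 0.20 + 0.17 + 0.34 + 0.26 + 0.17 = 1.20
D = 1 − ½ × 1.20 = 1 − 0.600 = 0.4000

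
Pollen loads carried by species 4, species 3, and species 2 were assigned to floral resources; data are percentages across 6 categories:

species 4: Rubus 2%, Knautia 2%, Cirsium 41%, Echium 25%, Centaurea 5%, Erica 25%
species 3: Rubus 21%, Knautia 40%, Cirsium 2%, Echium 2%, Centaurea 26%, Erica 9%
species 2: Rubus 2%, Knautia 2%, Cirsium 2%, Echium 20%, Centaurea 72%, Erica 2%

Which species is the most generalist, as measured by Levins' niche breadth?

Convert percentages to proportions (divide by 100).
Σp_4ᵢ² = 0.02² + 0.02² + 0.41² + 0.25² + 0.05² + 0.25² = 0.0004 + 0.0004 + 0.1681 + 0.0625 + 0.0025 + 0.0625 = 0.2964
B_4 = 1 / 0.2964 = 3.3738
Σp_3ᵢ² = 0.21² + 0.40² + 0.02² + 0.02² + 0.26² + 0.09² = 0.0441 + 0.1600 + 0.0004 + 0.0004 + 0.0676 + 0.0081 = 0.2806
B_3 = 1 / 0.2806 = 3.5638
Σp_2ᵢ² = 0.02² + 0.02² + 0.02² + 0.20² + 0.72² + 0.02² = 0.0004 + 0.0004 + 0.0004 + 0.0400 + 0.5184 + 0.0004 = 0.5600
B_2 = 1 / 0.5600 = 1.7857
Highest B → broadest niche (most generalist): species 3 (B = 3.56).

species 3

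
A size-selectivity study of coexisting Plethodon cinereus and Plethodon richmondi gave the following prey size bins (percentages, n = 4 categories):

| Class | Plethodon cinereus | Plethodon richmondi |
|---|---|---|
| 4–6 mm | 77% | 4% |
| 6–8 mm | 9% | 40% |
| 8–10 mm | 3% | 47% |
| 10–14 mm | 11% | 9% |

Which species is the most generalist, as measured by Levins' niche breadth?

Plethodon richmondi

Convert percentages to proportions (divide by 100).
Σp_cineᵢ² = 0.77² + 0.09² + 0.03² + 0.11² = 0.5929 + 0.0081 + 0.0009 + 0.0121 = 0.6140
B_cine = 1 / 0.6140 = 1.6287
Σp_richᵢ² = 0.04² + 0.40² + 0.47² + 0.09² = 0.0016 + 0.1600 + 0.2209 + 0.0081 = 0.3906
B_rich = 1 / 0.3906 = 2.5602
Highest B → broadest niche (most generalist): Plethodon richmondi (B = 2.56).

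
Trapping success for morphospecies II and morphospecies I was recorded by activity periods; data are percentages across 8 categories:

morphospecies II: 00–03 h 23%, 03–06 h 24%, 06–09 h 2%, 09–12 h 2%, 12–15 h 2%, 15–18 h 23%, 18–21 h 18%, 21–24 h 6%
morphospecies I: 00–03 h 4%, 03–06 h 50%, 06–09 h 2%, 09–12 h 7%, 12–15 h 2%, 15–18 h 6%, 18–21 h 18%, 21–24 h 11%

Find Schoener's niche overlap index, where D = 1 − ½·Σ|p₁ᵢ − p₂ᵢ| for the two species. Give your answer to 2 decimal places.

0.64

Convert percentages to proportions (divide by 100).
Σ|p₁ᵢ − p₂ᵢ| = 0.19 + 0.26 + 0.00 + 0.05 + 0.00 + 0.17 + 0.00 + 0.05 = 0.72
D = 1 − ½ × 0.72 = 1 − 0.360 = 0.6400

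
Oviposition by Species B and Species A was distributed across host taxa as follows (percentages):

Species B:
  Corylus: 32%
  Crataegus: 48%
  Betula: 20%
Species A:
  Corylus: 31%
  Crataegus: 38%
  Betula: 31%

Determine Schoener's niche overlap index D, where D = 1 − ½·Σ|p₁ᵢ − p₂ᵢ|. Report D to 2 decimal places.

Convert percentages to proportions (divide by 100).
Σ|p₁ᵢ − p₂ᵢ| = 0.01 + 0.10 + 0.11 = 0.22
D = 1 − ½ × 0.22 = 1 − 0.110 = 0.8900

0.89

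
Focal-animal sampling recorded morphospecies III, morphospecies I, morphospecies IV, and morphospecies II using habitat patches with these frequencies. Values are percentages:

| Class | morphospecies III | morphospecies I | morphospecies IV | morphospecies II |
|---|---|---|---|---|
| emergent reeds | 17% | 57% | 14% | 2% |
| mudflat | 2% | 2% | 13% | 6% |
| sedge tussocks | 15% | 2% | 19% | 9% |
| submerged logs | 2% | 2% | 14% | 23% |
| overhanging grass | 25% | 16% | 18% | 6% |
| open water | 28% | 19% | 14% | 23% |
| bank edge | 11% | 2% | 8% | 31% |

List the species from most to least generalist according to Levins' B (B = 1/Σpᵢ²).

Convert percentages to proportions (divide by 100).
Σp_IIIᵢ² = 0.17² + 0.02² + 0.15² + 0.02² + 0.25² + 0.28² + 0.11² = 0.0289 + 0.0004 + 0.0225 + 0.0004 + 0.0625 + 0.0784 + 0.0121 = 0.2052
B_III = 1 / 0.2052 = 4.8733
Σp_Iᵢ² = 0.57² + 0.02² + 0.02² + 0.02² + 0.16² + 0.19² + 0.02² = 0.3249 + 0.0004 + 0.0004 + 0.0004 + 0.0256 + 0.0361 + 0.0004 = 0.3882
B_I = 1 / 0.3882 = 2.5760
Σp_IVᵢ² = 0.14² + 0.13² + 0.19² + 0.14² + 0.18² + 0.14² + 0.08² = 0.0196 + 0.0169 + 0.0361 + 0.0196 + 0.0324 + 0.0196 + 0.0064 = 0.1506
B_IV = 1 / 0.1506 = 6.6401
Σp_IIᵢ² = 0.02² + 0.06² + 0.09² + 0.23² + 0.06² + 0.23² + 0.31² = 0.0004 + 0.0036 + 0.0081 + 0.0529 + 0.0036 + 0.0529 + 0.0961 = 0.2176
B_II = 1 / 0.2176 = 4.5956
Ranking by B (broadest → narrowest): morphospecies IV (6.64) > morphospecies III (4.87) > morphospecies II (4.60) > morphospecies I (2.58)

morphospecies IV > morphospecies III > morphospecies II > morphospecies I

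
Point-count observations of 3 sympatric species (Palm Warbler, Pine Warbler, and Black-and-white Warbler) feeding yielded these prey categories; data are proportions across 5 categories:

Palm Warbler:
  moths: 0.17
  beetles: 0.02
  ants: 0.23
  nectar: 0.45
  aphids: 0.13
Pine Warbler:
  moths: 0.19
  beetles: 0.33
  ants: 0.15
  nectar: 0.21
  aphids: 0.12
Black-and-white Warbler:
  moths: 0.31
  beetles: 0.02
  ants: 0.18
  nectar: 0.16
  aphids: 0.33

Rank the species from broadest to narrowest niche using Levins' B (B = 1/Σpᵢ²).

Σp_Palmᵢ² = 0.17² + 0.02² + 0.23² + 0.45² + 0.13² = 0.0289 + 0.0004 + 0.0529 + 0.2025 + 0.0169 = 0.3016
B_Palm = 1 / 0.3016 = 3.3156
Σp_Pineᵢ² = 0.19² + 0.33² + 0.15² + 0.21² + 0.12² = 0.0361 + 0.1089 + 0.0225 + 0.0441 + 0.0144 = 0.2260
B_Pine = 1 / 0.2260 = 4.4248
Σp_Blacᵢ² = 0.31² + 0.02² + 0.18² + 0.16² + 0.33² = 0.0961 + 0.0004 + 0.0324 + 0.0256 + 0.1089 = 0.2634
B_Blac = 1 / 0.2634 = 3.7965
Ranking by B (broadest → narrowest): Pine Warbler (4.42) > Black-and-white Warbler (3.80) > Palm Warbler (3.32)

Pine Warbler > Black-and-white Warbler > Palm Warbler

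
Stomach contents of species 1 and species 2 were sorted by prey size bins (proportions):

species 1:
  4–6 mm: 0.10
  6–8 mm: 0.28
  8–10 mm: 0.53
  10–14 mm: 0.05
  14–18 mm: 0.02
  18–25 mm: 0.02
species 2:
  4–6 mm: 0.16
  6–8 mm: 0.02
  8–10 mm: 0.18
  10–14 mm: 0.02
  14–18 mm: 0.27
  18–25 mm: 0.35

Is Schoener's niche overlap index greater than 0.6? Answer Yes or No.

No

Σ|p₁ᵢ − p₂ᵢ| = 0.06 + 0.26 + 0.35 + 0.03 + 0.25 + 0.33 = 1.28
D = 1 − ½ × 1.28 = 1 − 0.640 = 0.3600
D = 0.3600 < 0.6 → No.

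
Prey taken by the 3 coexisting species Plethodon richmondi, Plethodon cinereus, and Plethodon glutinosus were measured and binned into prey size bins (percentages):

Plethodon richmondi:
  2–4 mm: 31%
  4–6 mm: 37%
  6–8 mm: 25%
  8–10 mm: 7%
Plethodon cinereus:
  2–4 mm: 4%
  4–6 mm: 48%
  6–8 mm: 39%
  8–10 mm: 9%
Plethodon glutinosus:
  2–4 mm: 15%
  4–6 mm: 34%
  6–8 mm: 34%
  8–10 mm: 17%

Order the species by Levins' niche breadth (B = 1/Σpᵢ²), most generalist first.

Plethodon glutinosus > Plethodon richmondi > Plethodon cinereus

Convert percentages to proportions (divide by 100).
Σp_richᵢ² = 0.31² + 0.37² + 0.25² + 0.07² = 0.0961 + 0.1369 + 0.0625 + 0.0049 = 0.3004
B_rich = 1 / 0.3004 = 3.3289
Σp_cineᵢ² = 0.04² + 0.48² + 0.39² + 0.09² = 0.0016 + 0.2304 + 0.1521 + 0.0081 = 0.3922
B_cine = 1 / 0.3922 = 2.5497
Σp_glutᵢ² = 0.15² + 0.34² + 0.34² + 0.17² = 0.0225 + 0.1156 + 0.1156 + 0.0289 = 0.2826
B_glut = 1 / 0.2826 = 3.5386
Ranking by B (broadest → narrowest): Plethodon glutinosus (3.54) > Plethodon richmondi (3.33) > Plethodon cinereus (2.55)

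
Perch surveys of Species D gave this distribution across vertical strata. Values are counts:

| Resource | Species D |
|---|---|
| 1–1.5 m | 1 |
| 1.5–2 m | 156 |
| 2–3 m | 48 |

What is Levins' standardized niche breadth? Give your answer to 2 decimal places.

Proportions for Species D (n=205): 1/205=0.0049, 156/205=0.7610, 48/205=0.2341
Σpᵢ² = 0.0049² + 0.7610² + 0.2341² = 0.000024 + 0.579121 + 0.054803 = 0.633948
B = 1 / 0.633948 = 1.5774
Bₛ = (B − 1)/(n − 1) = (1.5774 − 1)/(3 − 1) = 0.5774/2 = 0.2887

0.29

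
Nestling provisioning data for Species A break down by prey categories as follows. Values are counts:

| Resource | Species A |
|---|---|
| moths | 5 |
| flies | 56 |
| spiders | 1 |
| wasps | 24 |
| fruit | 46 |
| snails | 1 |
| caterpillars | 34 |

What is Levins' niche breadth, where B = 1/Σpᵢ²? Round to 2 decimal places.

Proportions for Species A (n=167): 5/167=0.0299, 56/167=0.3353, 1/167=0.0060, 24/167=0.1437, 46/167=0.2754, 1/167=0.0060, 34/167=0.2036
Σpᵢ² = 0.0299² + 0.3353² + 0.0060² + 0.1437² + 0.2754² + 0.0060² + 0.2036² = 0.000894 + 0.112426 + 0.000036 + 0.020650 + 0.075845 + 0.000036 + 0.041453 = 0.251340
B = 1 / 0.251340 = 3.9787

3.98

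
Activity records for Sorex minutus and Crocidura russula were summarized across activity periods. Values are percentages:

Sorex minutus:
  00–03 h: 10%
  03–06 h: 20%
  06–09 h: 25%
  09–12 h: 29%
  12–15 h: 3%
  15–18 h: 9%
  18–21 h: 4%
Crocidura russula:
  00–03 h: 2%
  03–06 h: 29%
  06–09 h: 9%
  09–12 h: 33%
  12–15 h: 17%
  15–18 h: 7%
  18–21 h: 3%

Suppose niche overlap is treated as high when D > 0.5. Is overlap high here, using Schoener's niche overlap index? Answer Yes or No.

Yes

Convert percentages to proportions (divide by 100).
Σ|p₁ᵢ − p₂ᵢ| = 0.08 + 0.09 + 0.16 + 0.04 + 0.14 + 0.02 + 0.01 = 0.54
D = 1 − ½ × 0.54 = 1 − 0.270 = 0.7300
D = 0.7300 > 0.5 → Yes.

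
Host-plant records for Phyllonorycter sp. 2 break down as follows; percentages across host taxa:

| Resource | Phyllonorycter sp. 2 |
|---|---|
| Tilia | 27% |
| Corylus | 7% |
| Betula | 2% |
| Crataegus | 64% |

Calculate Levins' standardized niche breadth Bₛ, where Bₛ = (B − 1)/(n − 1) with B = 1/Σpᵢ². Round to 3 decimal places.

0.350

Convert percentages to proportions (divide by 100).
Σpᵢ² = 0.27² + 0.07² + 0.02² + 0.64² = 0.0729 + 0.0049 + 0.0004 + 0.4096 = 0.4878
B = 1 / 0.4878 = 2.05002
Bₛ = (B − 1)/(n − 1) = (2.05002 − 1)/(4 − 1) = 1.05002/3 = 0.35001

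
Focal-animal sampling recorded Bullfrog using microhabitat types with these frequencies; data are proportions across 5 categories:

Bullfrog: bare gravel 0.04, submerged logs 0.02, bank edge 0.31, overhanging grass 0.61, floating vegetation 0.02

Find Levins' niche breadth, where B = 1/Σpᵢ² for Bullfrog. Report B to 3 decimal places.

Σpᵢ² = 0.04² + 0.02² + 0.31² + 0.61² + 0.02² = 0.0016 + 0.0004 + 0.0961 + 0.3721 + 0.0004 = 0.4706
B = 1 / 0.4706 = 2.12495

2.125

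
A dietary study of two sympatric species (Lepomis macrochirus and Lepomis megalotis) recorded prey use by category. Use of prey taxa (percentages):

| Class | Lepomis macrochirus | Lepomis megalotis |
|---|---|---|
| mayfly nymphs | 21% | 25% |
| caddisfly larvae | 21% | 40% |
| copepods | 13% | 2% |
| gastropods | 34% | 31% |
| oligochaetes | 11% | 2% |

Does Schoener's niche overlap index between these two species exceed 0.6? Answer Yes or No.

Convert percentages to proportions (divide by 100).
Σ|p₁ᵢ − p₂ᵢ| = 0.04 + 0.19 + 0.11 + 0.03 + 0.09 = 0.46
D = 1 − ½ × 0.46 = 1 − 0.230 = 0.7700
D = 0.7700 > 0.6 → Yes.

Yes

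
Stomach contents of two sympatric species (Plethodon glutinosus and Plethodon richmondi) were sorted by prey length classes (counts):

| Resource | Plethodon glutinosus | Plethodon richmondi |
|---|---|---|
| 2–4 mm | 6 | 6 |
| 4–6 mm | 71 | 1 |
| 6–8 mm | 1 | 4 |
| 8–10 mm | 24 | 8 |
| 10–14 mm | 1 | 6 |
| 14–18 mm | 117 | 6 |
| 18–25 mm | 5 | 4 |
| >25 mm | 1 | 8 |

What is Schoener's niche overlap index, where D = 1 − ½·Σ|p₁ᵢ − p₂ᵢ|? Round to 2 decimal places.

Proportions for Plethodon glutinosus (n=226): 6/226=0.0265, 71/226=0.3142, 1/226=0.0044, 24/226=0.1062, 1/226=0.0044, 117/226=0.5177, 5/226=0.0221, 1/226=0.0044
Proportions for Plethodon richmondi (n=43): 6/43=0.1395, 1/43=0.0233, 4/43=0.0930, 8/43=0.1860, 6/43=0.1395, 6/43=0.1395, 4/43=0.0930, 8/43=0.1860
Σ|p₁ᵢ − p₂ᵢ| = 0.1130 + 0.2909 + 0.0886 + 0.0798 + 0.1351 + 0.3782 + 0.0709 + 0.1816 = 1.3381
D = 1 − ½ × 1.3381 = 1 − 0.66905 = 0.33095

0.33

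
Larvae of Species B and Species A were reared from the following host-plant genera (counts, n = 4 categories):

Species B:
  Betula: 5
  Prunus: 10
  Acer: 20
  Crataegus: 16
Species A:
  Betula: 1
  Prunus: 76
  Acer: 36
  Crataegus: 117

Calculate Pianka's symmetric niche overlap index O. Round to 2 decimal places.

Proportions for Species B (n=51): 5/51=0.0980, 10/51=0.1961, 20/51=0.3922, 16/51=0.3137
Proportions for Species A (n=230): 1/230=0.0043, 76/230=0.3304, 36/230=0.1565, 117/230=0.5087
Σ p₁ᵢp₂ᵢ = 0.000421 + 0.064791 + 0.061379 + 0.159579 = 0.286170
Σp_1ᵢ² = 0.0980² + 0.1961² + 0.3922² + 0.3137² = 0.009604 + 0.038455 + 0.153821 + 0.098408 = 0.300288
Σp_2ᵢ² = 0.0043² + 0.3304² + 0.1565² + 0.5087² = 0.000018 + 0.109164 + 0.024492 + 0.258776 = 0.392450
O = 0.286170 / √(0.300288 × 0.392450) = 0.286170 / 0.3432900 = 0.8336

0.83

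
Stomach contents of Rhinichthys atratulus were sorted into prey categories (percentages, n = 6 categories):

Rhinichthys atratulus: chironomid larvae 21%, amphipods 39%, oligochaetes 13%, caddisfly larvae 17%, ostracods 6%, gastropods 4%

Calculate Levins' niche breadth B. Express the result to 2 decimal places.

Convert percentages to proportions (divide by 100).
Σpᵢ² = 0.21² + 0.39² + 0.13² + 0.17² + 0.06² + 0.04² = 0.0441 + 0.1521 + 0.0169 + 0.0289 + 0.0036 + 0.0016 = 0.2472
B = 1 / 0.2472 = 4.0453

4.05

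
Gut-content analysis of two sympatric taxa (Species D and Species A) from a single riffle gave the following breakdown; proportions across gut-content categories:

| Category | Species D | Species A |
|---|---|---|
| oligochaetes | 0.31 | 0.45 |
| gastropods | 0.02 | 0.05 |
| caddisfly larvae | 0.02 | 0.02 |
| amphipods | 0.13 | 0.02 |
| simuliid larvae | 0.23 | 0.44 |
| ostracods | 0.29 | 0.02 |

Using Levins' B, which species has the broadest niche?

Σp_Dᵢ² = 0.31² + 0.02² + 0.02² + 0.13² + 0.23² + 0.29² = 0.0961 + 0.0004 + 0.0004 + 0.0169 + 0.0529 + 0.0841 = 0.2508
B_D = 1 / 0.2508 = 3.9872
Σp_Aᵢ² = 0.45² + 0.05² + 0.02² + 0.02² + 0.44² + 0.02² = 0.2025 + 0.0025 + 0.0004 + 0.0004 + 0.1936 + 0.0004 = 0.3998
B_A = 1 / 0.3998 = 2.5013
Highest B → broadest niche (most generalist): Species D (B = 3.99).

Species D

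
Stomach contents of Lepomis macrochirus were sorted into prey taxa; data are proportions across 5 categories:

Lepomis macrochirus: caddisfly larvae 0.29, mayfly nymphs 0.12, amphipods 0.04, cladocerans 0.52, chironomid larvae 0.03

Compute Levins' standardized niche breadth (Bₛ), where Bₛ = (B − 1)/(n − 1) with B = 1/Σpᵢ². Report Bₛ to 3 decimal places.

0.423

Σpᵢ² = 0.29² + 0.12² + 0.04² + 0.52² + 0.03² = 0.0841 + 0.0144 + 0.0016 + 0.2704 + 0.0009 = 0.3714
B = 1 / 0.3714 = 2.69251
Bₛ = (B − 1)/(n − 1) = (2.69251 − 1)/(5 − 1) = 1.69251/4 = 0.42313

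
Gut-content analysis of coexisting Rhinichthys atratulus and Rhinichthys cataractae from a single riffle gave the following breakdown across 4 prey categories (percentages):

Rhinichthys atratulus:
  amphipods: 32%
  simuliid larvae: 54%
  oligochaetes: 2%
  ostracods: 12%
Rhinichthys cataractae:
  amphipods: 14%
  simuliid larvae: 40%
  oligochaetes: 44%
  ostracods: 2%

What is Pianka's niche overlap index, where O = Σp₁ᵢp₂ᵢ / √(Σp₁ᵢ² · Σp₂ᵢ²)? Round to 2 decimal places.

Convert percentages to proportions (divide by 100).
Σ p₁ᵢp₂ᵢ = 0.0448 + 0.2160 + 0.0088 + 0.0024 = 0.2720
Σp_1ᵢ² = 0.32² + 0.54² + 0.02² + 0.12² = 0.1024 + 0.2916 + 0.0004 + 0.0144 = 0.4088
Σp_2ᵢ² = 0.14² + 0.40² + 0.44² + 0.02² = 0.0196 + 0.1600 + 0.1936 + 0.0004 = 0.3736
O = 0.2720 / √(0.4088 × 0.3736) = 0.2720 / 0.39080 = 0.6960

0.70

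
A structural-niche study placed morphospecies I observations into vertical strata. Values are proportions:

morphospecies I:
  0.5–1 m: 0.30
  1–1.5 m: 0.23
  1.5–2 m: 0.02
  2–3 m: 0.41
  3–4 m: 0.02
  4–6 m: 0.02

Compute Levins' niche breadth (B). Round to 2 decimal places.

3.20

Σpᵢ² = 0.30² + 0.23² + 0.02² + 0.41² + 0.02² + 0.02² = 0.0900 + 0.0529 + 0.0004 + 0.1681 + 0.0004 + 0.0004 = 0.3122
B = 1 / 0.3122 = 3.2031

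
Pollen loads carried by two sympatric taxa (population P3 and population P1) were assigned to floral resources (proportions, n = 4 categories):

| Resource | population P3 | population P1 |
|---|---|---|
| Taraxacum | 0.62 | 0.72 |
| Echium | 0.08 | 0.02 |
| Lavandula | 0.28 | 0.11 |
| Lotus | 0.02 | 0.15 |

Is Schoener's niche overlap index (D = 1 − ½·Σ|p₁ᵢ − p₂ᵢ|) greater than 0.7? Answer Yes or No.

Σ|p₁ᵢ − p₂ᵢ| = 0.10 + 0.06 + 0.17 + 0.13 = 0.46
D = 1 − ½ × 0.46 = 1 − 0.230 = 0.7700
D = 0.7700 > 0.7 → Yes.

Yes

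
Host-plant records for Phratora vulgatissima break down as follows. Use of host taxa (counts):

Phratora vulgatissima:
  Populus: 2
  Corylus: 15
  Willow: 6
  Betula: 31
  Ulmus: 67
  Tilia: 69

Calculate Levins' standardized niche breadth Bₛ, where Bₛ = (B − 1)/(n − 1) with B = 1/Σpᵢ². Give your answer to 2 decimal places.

0.49

Proportions for Phratora vulgatissima (n=190): 2/190=0.0105, 15/190=0.0789, 6/190=0.0316, 31/190=0.1632, 67/190=0.3526, 69/190=0.3632
Σpᵢ² = 0.0105² + 0.0789² + 0.0316² + 0.1632² + 0.3526² + 0.3632² = 0.000110 + 0.006225 + 0.000999 + 0.026634 + 0.124327 + 0.131914 = 0.290209
B = 1 / 0.290209 = 3.4458
Bₛ = (B − 1)/(n − 1) = (3.4458 − 1)/(6 − 1) = 2.4458/5 = 0.4892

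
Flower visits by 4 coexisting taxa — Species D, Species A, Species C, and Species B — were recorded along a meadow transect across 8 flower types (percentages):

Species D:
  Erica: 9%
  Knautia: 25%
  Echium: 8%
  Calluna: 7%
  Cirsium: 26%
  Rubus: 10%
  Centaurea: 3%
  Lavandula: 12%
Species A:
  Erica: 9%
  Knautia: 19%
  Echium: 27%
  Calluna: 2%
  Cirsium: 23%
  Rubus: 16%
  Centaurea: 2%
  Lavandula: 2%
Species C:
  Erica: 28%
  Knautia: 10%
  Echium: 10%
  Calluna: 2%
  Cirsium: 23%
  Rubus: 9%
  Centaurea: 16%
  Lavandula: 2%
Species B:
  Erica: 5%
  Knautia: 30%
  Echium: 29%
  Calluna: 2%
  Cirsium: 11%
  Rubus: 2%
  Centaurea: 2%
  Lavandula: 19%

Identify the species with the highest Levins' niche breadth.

Convert percentages to proportions (divide by 100).
Σp_Dᵢ² = 0.09² + 0.25² + 0.08² + 0.07² + 0.26² + 0.10² + 0.03² + 0.12² = 0.0081 + 0.0625 + 0.0064 + 0.0049 + 0.0676 + 0.0100 + 0.0009 + 0.0144 = 0.1748
B_D = 1 / 0.1748 = 5.7208
Σp_Aᵢ² = 0.09² + 0.19² + 0.27² + 0.02² + 0.23² + 0.16² + 0.02² + 0.02² = 0.0081 + 0.0361 + 0.0729 + 0.0004 + 0.0529 + 0.0256 + 0.0004 + 0.0004 = 0.1968
B_A = 1 / 0.1968 = 5.0813
Σp_Cᵢ² = 0.28² + 0.10² + 0.10² + 0.02² + 0.23² + 0.09² + 0.16² + 0.02² = 0.0784 + 0.0100 + 0.0100 + 0.0004 + 0.0529 + 0.0081 + 0.0256 + 0.0004 = 0.1858
B_C = 1 / 0.1858 = 5.3821
Σp_Bᵢ² = 0.05² + 0.30² + 0.29² + 0.02² + 0.11² + 0.02² + 0.02² + 0.19² = 0.0025 + 0.0900 + 0.0841 + 0.0004 + 0.0121 + 0.0004 + 0.0004 + 0.0361 = 0.2260
B_B = 1 / 0.2260 = 4.4248
Highest B → broadest niche (most generalist): Species D (B = 5.72).

Species D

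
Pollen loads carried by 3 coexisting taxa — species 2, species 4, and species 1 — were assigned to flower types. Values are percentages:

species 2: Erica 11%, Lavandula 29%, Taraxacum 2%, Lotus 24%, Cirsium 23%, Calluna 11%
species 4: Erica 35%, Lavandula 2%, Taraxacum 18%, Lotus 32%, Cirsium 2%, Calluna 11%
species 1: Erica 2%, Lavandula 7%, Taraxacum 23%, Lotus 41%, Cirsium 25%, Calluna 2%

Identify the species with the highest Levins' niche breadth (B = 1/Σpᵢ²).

Convert percentages to proportions (divide by 100).
Σp_2ᵢ² = 0.11² + 0.29² + 0.02² + 0.24² + 0.23² + 0.11² = 0.0121 + 0.0841 + 0.0004 + 0.0576 + 0.0529 + 0.0121 = 0.2192
B_2 = 1 / 0.2192 = 4.5620
Σp_4ᵢ² = 0.35² + 0.02² + 0.18² + 0.32² + 0.02² + 0.11² = 0.1225 + 0.0004 + 0.0324 + 0.1024 + 0.0004 + 0.0121 = 0.2702
B_4 = 1 / 0.2702 = 3.7010
Σp_1ᵢ² = 0.02² + 0.07² + 0.23² + 0.41² + 0.25² + 0.02² = 0.0004 + 0.0049 + 0.0529 + 0.1681 + 0.0625 + 0.0004 = 0.2892
B_1 = 1 / 0.2892 = 3.4578
Highest B → broadest niche (most generalist): species 2 (B = 4.56).

species 2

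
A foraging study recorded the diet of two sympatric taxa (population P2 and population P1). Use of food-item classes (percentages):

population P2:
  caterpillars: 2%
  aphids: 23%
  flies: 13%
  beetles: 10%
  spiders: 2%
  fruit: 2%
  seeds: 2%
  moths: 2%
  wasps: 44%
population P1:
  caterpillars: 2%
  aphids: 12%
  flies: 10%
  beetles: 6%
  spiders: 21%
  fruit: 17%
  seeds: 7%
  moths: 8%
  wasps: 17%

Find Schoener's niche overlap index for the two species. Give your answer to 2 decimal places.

0.55

Convert percentages to proportions (divide by 100).
Σ|p₁ᵢ − p₂ᵢ| = 0.00 + 0.11 + 0.03 + 0.04 + 0.19 + 0.15 + 0.05 + 0.06 + 0.27 = 0.90
D = 1 − ½ × 0.90 = 1 − 0.450 = 0.5500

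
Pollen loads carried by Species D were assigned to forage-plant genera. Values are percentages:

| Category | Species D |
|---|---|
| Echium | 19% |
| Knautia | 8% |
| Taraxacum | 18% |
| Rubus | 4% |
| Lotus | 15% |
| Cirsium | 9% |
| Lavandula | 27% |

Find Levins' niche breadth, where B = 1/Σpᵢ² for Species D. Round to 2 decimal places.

5.56

Convert percentages to proportions (divide by 100).
Σpᵢ² = 0.19² + 0.08² + 0.18² + 0.04² + 0.15² + 0.09² + 0.27² = 0.0361 + 0.0064 + 0.0324 + 0.0016 + 0.0225 + 0.0081 + 0.0729 = 0.1800
B = 1 / 0.1800 = 5.5556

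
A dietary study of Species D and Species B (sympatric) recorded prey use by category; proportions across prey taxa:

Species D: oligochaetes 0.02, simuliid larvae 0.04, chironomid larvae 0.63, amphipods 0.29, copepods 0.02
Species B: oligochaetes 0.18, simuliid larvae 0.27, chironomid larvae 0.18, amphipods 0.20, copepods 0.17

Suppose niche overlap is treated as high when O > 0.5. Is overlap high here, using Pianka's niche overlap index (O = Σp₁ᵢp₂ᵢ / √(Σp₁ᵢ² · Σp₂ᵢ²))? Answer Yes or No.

Σ p₁ᵢp₂ᵢ = 0.0036 + 0.0108 + 0.1134 + 0.0580 + 0.0034 = 0.1892
Σp_1ᵢ² = 0.02² + 0.04² + 0.63² + 0.29² + 0.02² = 0.0004 + 0.0016 + 0.3969 + 0.0841 + 0.0004 = 0.4834
Σp_2ᵢ² = 0.18² + 0.27² + 0.18² + 0.20² + 0.17² = 0.0324 + 0.0729 + 0.0324 + 0.0400 + 0.0289 = 0.2066
O = 0.1892 / √(0.4834 × 0.2066) = 0.1892 / 0.31602 = 0.5987
O = 0.5987 > 0.5 → Yes.

Yes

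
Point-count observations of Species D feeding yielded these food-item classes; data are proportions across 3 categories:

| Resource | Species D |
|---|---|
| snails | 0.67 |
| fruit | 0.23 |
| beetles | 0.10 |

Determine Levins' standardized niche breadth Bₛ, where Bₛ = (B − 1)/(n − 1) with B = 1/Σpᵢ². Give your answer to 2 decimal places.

Σpᵢ² = 0.67² + 0.23² + 0.10² = 0.4489 + 0.0529 + 0.0100 = 0.5118
B = 1 / 0.5118 = 1.9539
Bₛ = (B − 1)/(n − 1) = (1.9539 − 1)/(3 − 1) = 0.9539/2 = 0.4770

0.48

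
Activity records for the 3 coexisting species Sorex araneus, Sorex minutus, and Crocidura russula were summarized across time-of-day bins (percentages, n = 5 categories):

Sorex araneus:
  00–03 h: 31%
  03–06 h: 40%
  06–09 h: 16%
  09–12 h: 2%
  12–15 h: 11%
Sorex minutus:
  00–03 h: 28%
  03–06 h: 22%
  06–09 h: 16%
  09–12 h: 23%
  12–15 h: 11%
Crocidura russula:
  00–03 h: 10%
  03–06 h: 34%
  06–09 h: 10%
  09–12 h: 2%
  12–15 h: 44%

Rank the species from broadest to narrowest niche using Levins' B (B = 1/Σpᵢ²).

Convert percentages to proportions (divide by 100).
Σp_aranᵢ² = 0.31² + 0.40² + 0.16² + 0.02² + 0.11² = 0.0961 + 0.1600 + 0.0256 + 0.0004 + 0.0121 = 0.2942
B_aran = 1 / 0.2942 = 3.3990
Σp_minuᵢ² = 0.28² + 0.22² + 0.16² + 0.23² + 0.11² = 0.0784 + 0.0484 + 0.0256 + 0.0529 + 0.0121 = 0.2174
B_minu = 1 / 0.2174 = 4.5998
Σp_russᵢ² = 0.10² + 0.34² + 0.10² + 0.02² + 0.44² = 0.0100 + 0.1156 + 0.0100 + 0.0004 + 0.1936 = 0.3296
B_russ = 1 / 0.3296 = 3.0340
Ranking by B (broadest → narrowest): Sorex minutus (4.60) > Sorex araneus (3.40) > Crocidura russula (3.03)

Sorex minutus > Sorex araneus > Crocidura russula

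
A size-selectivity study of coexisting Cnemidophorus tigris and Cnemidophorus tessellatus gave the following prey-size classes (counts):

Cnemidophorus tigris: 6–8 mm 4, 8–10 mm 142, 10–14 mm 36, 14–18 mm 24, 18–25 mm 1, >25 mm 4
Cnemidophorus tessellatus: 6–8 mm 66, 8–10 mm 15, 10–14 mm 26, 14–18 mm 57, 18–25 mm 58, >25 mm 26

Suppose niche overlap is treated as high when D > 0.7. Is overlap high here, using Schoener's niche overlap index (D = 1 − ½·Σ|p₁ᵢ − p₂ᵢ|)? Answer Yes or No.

No

Proportions for Cnemidophorus tigris (n=211): 4/211=0.0190, 142/211=0.6730, 36/211=0.1706, 24/211=0.1137, 1/211=0.0047, 4/211=0.0190
Proportions for Cnemidophorus tessellatus (n=248): 66/248=0.2661, 15/248=0.0605, 26/248=0.1048, 57/248=0.2298, 58/248=0.2339, 26/248=0.1048
Σ|p₁ᵢ − p₂ᵢ| = 0.2471 + 0.6125 + 0.0658 + 0.1161 + 0.2292 + 0.0858 = 1.3565
D = 1 − ½ × 1.3565 = 1 − 0.67825 = 0.32175
D = 0.32175 < 0.7 → No.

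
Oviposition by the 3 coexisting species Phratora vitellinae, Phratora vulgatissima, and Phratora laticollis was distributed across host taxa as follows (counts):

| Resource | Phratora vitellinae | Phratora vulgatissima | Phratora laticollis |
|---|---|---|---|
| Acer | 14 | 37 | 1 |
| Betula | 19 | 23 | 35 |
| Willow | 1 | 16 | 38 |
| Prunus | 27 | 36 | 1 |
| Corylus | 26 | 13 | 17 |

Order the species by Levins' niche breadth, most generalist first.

Proportions for Phratora vitellinae (n=87): 14/87=0.1609, 19/87=0.2184, 1/87=0.0115, 27/87=0.3103, 26/87=0.2989
Proportions for Phratora vulgatissima (n=125): 37/125=0.2960, 23/125=0.1840, 16/125=0.1280, 36/125=0.2880, 13/125=0.1040
Proportions for Phratora laticollis (n=92): 1/92=0.0109, 35/92=0.3804, 38/92=0.4130, 1/92=0.0109, 17/92=0.1848
Σp_viteᵢ² = 0.1609² + 0.2184² + 0.0115² + 0.3103² + 0.2989² = 0.025889 + 0.047699 + 0.000132 + 0.096286 + 0.089341 = 0.259347
B_vite = 1 / 0.259347 = 3.8558
Σp_vulgᵢ² = 0.2960² + 0.1840² + 0.1280² + 0.2880² + 0.1040² = 0.087616 + 0.033856 + 0.016384 + 0.082944 + 0.010816 = 0.231616
B_vulg = 1 / 0.231616 = 4.3175
Σp_latiᵢ² = 0.0109² + 0.3804² + 0.4130² + 0.0109² + 0.1848² = 0.000119 + 0.144704 + 0.170569 + 0.000119 + 0.034151 = 0.349662
B_lati = 1 / 0.349662 = 2.8599
Ranking by B (broadest → narrowest): Phratora vulgatissima (4.32) > Phratora vitellinae (3.86) > Phratora laticollis (2.86)

Phratora vulgatissima > Phratora vitellinae > Phratora laticollis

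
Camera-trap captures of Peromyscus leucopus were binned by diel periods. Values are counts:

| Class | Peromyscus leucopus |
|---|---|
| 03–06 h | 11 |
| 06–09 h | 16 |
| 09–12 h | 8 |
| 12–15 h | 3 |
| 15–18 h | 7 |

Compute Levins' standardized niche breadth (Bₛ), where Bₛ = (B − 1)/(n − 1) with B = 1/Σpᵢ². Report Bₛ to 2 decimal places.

0.76

Proportions for Peromyscus leucopus (n=45): 11/45=0.2444, 16/45=0.3556, 8/45=0.1778, 3/45=0.0667, 7/45=0.1556
Σpᵢ² = 0.2444² + 0.3556² + 0.1778² + 0.0667² + 0.1556² = 0.059731 + 0.126451 + 0.031613 + 0.004449 + 0.024211 = 0.246455
B = 1 / 0.246455 = 4.0575
Bₛ = (B − 1)/(n − 1) = (4.0575 − 1)/(5 − 1) = 3.0575/4 = 0.7644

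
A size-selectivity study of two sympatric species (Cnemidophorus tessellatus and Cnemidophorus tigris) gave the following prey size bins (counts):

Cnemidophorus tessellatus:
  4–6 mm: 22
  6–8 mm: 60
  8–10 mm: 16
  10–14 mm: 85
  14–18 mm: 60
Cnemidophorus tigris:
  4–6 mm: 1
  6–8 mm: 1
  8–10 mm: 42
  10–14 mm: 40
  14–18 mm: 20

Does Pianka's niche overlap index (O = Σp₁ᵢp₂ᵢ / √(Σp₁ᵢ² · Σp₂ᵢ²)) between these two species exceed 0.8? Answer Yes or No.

Proportions for Cnemidophorus tessellatus (n=243): 22/243=0.0905, 60/243=0.2469, 16/243=0.0658, 85/243=0.3498, 60/243=0.2469
Proportions for Cnemidophorus tigris (n=104): 1/104=0.0096, 1/104=0.0096, 42/104=0.4038, 40/104=0.3846, 20/104=0.1923
Σ p₁ᵢp₂ᵢ = 0.000869 + 0.002370 + 0.026570 + 0.134533 + 0.047479 = 0.211821
Σp_1ᵢ² = 0.0905² + 0.2469² + 0.0658² + 0.3498² + 0.2469² = 0.008190 + 0.060960 + 0.004330 + 0.122360 + 0.060960 = 0.256800
Σp_2ᵢ² = 0.0096² + 0.0096² + 0.4038² + 0.3846² + 0.1923² = 0.000092 + 0.000092 + 0.163054 + 0.147917 + 0.036979 = 0.348134
O = 0.211821 / √(0.256800 × 0.348134) = 0.211821 / 0.2989997 = 0.7084
O = 0.7084 < 0.8 → No.

No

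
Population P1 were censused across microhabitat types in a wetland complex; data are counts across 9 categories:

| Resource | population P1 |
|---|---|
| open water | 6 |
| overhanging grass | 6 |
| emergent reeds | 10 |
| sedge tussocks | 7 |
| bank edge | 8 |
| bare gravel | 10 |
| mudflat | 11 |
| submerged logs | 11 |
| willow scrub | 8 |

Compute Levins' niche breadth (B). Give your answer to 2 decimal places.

Proportions for population P1 (n=77): 6/77=0.0779, 6/77=0.0779, 10/77=0.1299, 7/77=0.0909, 8/77=0.1039, 10/77=0.1299, 11/77=0.1429, 11/77=0.1429, 8/77=0.1039
Σpᵢ² = 0.0779² + 0.0779² + 0.1299² + 0.0909² + 0.1039² + 0.1299² + 0.1429² + 0.1429² + 0.1039² = 0.006068 + 0.006068 + 0.016874 + 0.008263 + 0.010795 + 0.016874 + 0.020420 + 0.020420 + 0.010795 = 0.116577
B = 1 / 0.116577 = 8.5780

8.58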